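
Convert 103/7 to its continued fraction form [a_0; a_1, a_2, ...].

Run the Euclidean algorithm on 103 and 7; the successive quotients are the partial quotients a_0, a_1, ... (each step inverts the fractional part left over by the previous one):
  103 = 14*7 + 5, so a_0 = 14.
  7 = 1*5 + 2, so a_1 = 1.
  5 = 2*2 + 1, so a_2 = 2.
  2 = 2*1 + 0, so a_3 = 2.
The remainder reaches 0 after 4 divisions, so the expansion has 4 partial quotients, read off in order.

[14; 1, 2, 2]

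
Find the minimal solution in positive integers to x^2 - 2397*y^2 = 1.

First expand sqrt(2397) as a continued fraction. With x_i = (sqrt(2397) + m_i)/d_i and (m_0, d_0) = (0, 1): a_0 = floor(sqrt(2397)) = 48, since 48^2 = 2304 <= 2397 < 2401 = 49^2.
Iterate m_{i+1} = d_i*a_i - m_i, d_{i+1} = (2397 - m_{i+1}^2)/d_i, a_{i+1} = floor((a_0 + m_{i+1})/d_{i+1}):
  m_1 = 1*48 - 0 = 48, d_1 = (2397 - 48^2)/1 = 93/1 = 93, a_1 = floor((48 + 48)/93) = 1.
  m_2 = 93*1 - 48 = 45, d_2 = (2397 - 45^2)/93 = 372/93 = 4, a_2 = floor((48 + 45)/4) = 23.
  m_3 = 4*23 - 45 = 47, d_3 = (2397 - 47^2)/4 = 188/4 = 47, a_3 = floor((48 + 47)/47) = 2.
  m_4 = 47*2 - 47 = 47, d_4 = (2397 - 47^2)/47 = 188/47 = 4, a_4 = floor((48 + 47)/4) = 23.
  m_5 = 4*23 - 47 = 45, d_5 = (2397 - 45^2)/4 = 372/4 = 93, a_5 = floor((48 + 45)/93) = 1.
  m_6 = 93*1 - 45 = 48, d_6 = (2397 - 48^2)/93 = 93/93 = 1, a_6 = floor((48 + 48)/1) = 96.
  m_7 = 1*96 - 48 = 48, d_7 = (2397 - 48^2)/1 = 93/1 = 93: (m_7, d_7) = (m_1, d_1) = (48, 93), so from here the quotients repeat a_1, ..., a_6; the period length is 6.
So sqrt(2397) = [48; (1, 23, 2, 23, 1, 96)] with period length k = 6.
k is even, so the fundamental solution of x^2 - 2397y^2 = 1 is (p_{k-1}, q_{k-1}) = (p_5, q_5); compute convergents through index 5.
Convergents (p_i = a_i*p_{i-1} + p_{i-2}, q_i = a_i*q_{i-1} + q_{i-2} with p_{-2}=0, p_{-1}=1, q_{-2}=1, q_{-1}=0):
  i=0: a_0=48, p_0 = 48*1 + 0 = 48, q_0 = 48*0 + 1 = 1.
  i=1: a_1=1, p_1 = 1*48 + 1 = 49, q_1 = 1*1 + 0 = 1.
  i=2: a_2=23, p_2 = 23*49 + 48 = 1175, q_2 = 23*1 + 1 = 24.
  i=3: a_3=2, p_3 = 2*1175 + 49 = 2399, q_3 = 2*24 + 1 = 49.
  i=4: a_4=23, p_4 = 23*2399 + 1175 = 56352, q_4 = 23*49 + 24 = 1151.
  i=5: a_5=1, p_5 = 1*56352 + 2399 = 58751, q_5 = 1*1151 + 49 = 1200.
Check: 58751^2 - 2397*1200^2 = 3451680001 - 3451680000 = 1, so (x, y) = (58751, 1200) solves the equation, and by the theorem it is the least positive solution.

(x, y) = (58751, 1200)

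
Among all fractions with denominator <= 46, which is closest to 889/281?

Expand x = 889/281 as a continued fraction with the Euclidean algorithm:
  889 = 3*281 + 46, so a_0 = 3.
  281 = 6*46 + 5, so a_1 = 6.
  46 = 9*5 + 1, so a_2 = 9.
  5 = 5*1 + 0, so a_3 = 5.
so x = [3; 6, 9, 5].
Convergents (p_i = a_i*p_{i-1} + p_{i-2}, q_i = a_i*q_{i-1} + q_{i-2} with p_{-2}=0, p_{-1}=1, q_{-2}=1, q_{-1}=0), until the denominator exceeds 46:
  i=0: a_0=3, p_0 = 3*1 + 0 = 3, q_0 = 3*0 + 1 = 1.
  i=1: a_1=6, p_1 = 6*3 + 1 = 19, q_1 = 6*1 + 0 = 6.
  i=2: a_2=9, p_2 = 9*19 + 3 = 174, q_2 = 9*6 + 1 = 55.
q_2 = 55 > 46, so the last convergent with denominator <= 46 is p_1/q_1 = 19/6.
The closest fraction with denominator <= 46 is either p_1/q_1 or the intermediate fraction (k*p_1 + p_0)/(k*q_1 + q_0) with the largest k >= 1 whose denominator stays <= 46; these approach x as k grows, and every other convergent or intermediate fraction in range is farther away.
Largest k: floor((46 - q_0)/q_1) = floor((46 - 1)/6) = 7.
That gives (7*19 + 3)/(7*6 + 1) = 136/43.
Compare the errors: |x - 19/6| = |889*6 - 19*281|/(281*6) = 5/1686, and |x - 136/43| = |889*43 - 136*281|/(281*43) = 11/12083.
Cross-multiplying, 11*1686 = 18546 < 60415 = 5*12083, so 11/12083 is smaller: the intermediate fraction 136/43 is closer to x than 19/6.

136/43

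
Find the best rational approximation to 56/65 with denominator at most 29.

Expand x = 56/65 as a continued fraction with the Euclidean algorithm:
  56 = 0*65 + 56, so a_0 = 0.
  65 = 1*56 + 9, so a_1 = 1.
  56 = 6*9 + 2, so a_2 = 6.
  9 = 4*2 + 1, so a_3 = 4.
  2 = 2*1 + 0, so a_4 = 2.
so x = [0; 1, 6, 4, 2].
Convergents (p_i = a_i*p_{i-1} + p_{i-2}, q_i = a_i*q_{i-1} + q_{i-2} with p_{-2}=0, p_{-1}=1, q_{-2}=1, q_{-1}=0), until the denominator exceeds 29:
  i=0: a_0=0, p_0 = 0*1 + 0 = 0, q_0 = 0*0 + 1 = 1.
  i=1: a_1=1, p_1 = 1*0 + 1 = 1, q_1 = 1*1 + 0 = 1.
  i=2: a_2=6, p_2 = 6*1 + 0 = 6, q_2 = 6*1 + 1 = 7.
  i=3: a_3=4, p_3 = 4*6 + 1 = 25, q_3 = 4*7 + 1 = 29.
  i=4: a_4=2, p_4 = 2*25 + 6 = 56, q_4 = 2*29 + 7 = 65.
q_4 = 65 > 29, so the last convergent with denominator <= 29 is p_3/q_3 = 25/29.
The closest fraction with denominator <= 29 is either p_3/q_3 or the intermediate fraction (k*p_3 + p_2)/(k*q_3 + q_2) with the largest k >= 1 whose denominator stays <= 29; these approach x as k grows, and every other convergent or intermediate fraction in range is farther away.
Largest k: floor((29 - q_2)/q_3) = floor((29 - 7)/29) = 0.
Since k = 0, no intermediate fraction beyond p_3/q_3 has denominator <= 29, so the convergent 25/29 is the closest (its error is |56*29 - 25*65|/(65*29) = 1/1885).

25/29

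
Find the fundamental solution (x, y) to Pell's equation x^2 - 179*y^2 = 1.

(x, y) = (4190210, 313191)

First expand sqrt(179) as a continued fraction. With x_i = (sqrt(179) + m_i)/d_i and (m_0, d_0) = (0, 1): a_0 = floor(sqrt(179)) = 13, since 13^2 = 169 <= 179 < 196 = 14^2.
Iterate m_{i+1} = d_i*a_i - m_i, d_{i+1} = (179 - m_{i+1}^2)/d_i, a_{i+1} = floor((a_0 + m_{i+1})/d_{i+1}):
  m_1 = 1*13 - 0 = 13, d_1 = (179 - 13^2)/1 = 10/1 = 10, a_1 = floor((13 + 13)/10) = 2.
  m_2 = 10*2 - 13 = 7, d_2 = (179 - 7^2)/10 = 130/10 = 13, a_2 = floor((13 + 7)/13) = 1.
  m_3 = 13*1 - 7 = 6, d_3 = (179 - 6^2)/13 = 143/13 = 11, a_3 = floor((13 + 6)/11) = 1.
  m_4 = 11*1 - 6 = 5, d_4 = (179 - 5^2)/11 = 154/11 = 14, a_4 = floor((13 + 5)/14) = 1.
  m_5 = 14*1 - 5 = 9, d_5 = (179 - 9^2)/14 = 98/14 = 7, a_5 = floor((13 + 9)/7) = 3.
  m_6 = 7*3 - 9 = 12, d_6 = (179 - 12^2)/7 = 35/7 = 5, a_6 = floor((13 + 12)/5) = 5.
  m_7 = 5*5 - 12 = 13, d_7 = (179 - 13^2)/5 = 10/5 = 2, a_7 = floor((13 + 13)/2) = 13.
  m_8 = 2*13 - 13 = 13, d_8 = (179 - 13^2)/2 = 10/2 = 5, a_8 = floor((13 + 13)/5) = 5.
  m_9 = 5*5 - 13 = 12, d_9 = (179 - 12^2)/5 = 35/5 = 7, a_9 = floor((13 + 12)/7) = 3.
  m_10 = 7*3 - 12 = 9, d_10 = (179 - 9^2)/7 = 98/7 = 14, a_10 = floor((13 + 9)/14) = 1.
  m_11 = 14*1 - 9 = 5, d_11 = (179 - 5^2)/14 = 154/14 = 11, a_11 = floor((13 + 5)/11) = 1.
  m_12 = 11*1 - 5 = 6, d_12 = (179 - 6^2)/11 = 143/11 = 13, a_12 = floor((13 + 6)/13) = 1.
  m_13 = 13*1 - 6 = 7, d_13 = (179 - 7^2)/13 = 130/13 = 10, a_13 = floor((13 + 7)/10) = 2.
  m_14 = 10*2 - 7 = 13, d_14 = (179 - 13^2)/10 = 10/10 = 1, a_14 = floor((13 + 13)/1) = 26.
  m_15 = 1*26 - 13 = 13, d_15 = (179 - 13^2)/1 = 10/1 = 10: (m_15, d_15) = (m_1, d_1) = (13, 10), so from here the quotients repeat a_1, ..., a_14; the period length is 14.
So sqrt(179) = [13; (2, 1, 1, 1, 3, 5, 13, 5, 3, 1, 1, 1, 2, 26)] with period length k = 14.
k is even, so the fundamental solution of x^2 - 179y^2 = 1 is (p_{k-1}, q_{k-1}) = (p_13, q_13); compute convergents through index 13.
Convergents (p_i = a_i*p_{i-1} + p_{i-2}, q_i = a_i*q_{i-1} + q_{i-2} with p_{-2}=0, p_{-1}=1, q_{-2}=1, q_{-1}=0):
  i=0: a_0=13, p_0 = 13*1 + 0 = 13, q_0 = 13*0 + 1 = 1.
  i=1: a_1=2, p_1 = 2*13 + 1 = 27, q_1 = 2*1 + 0 = 2.
  i=2: a_2=1, p_2 = 1*27 + 13 = 40, q_2 = 1*2 + 1 = 3.
  i=3: a_3=1, p_3 = 1*40 + 27 = 67, q_3 = 1*3 + 2 = 5.
  i=4: a_4=1, p_4 = 1*67 + 40 = 107, q_4 = 1*5 + 3 = 8.
  i=5: a_5=3, p_5 = 3*107 + 67 = 388, q_5 = 3*8 + 5 = 29.
  i=6: a_6=5, p_6 = 5*388 + 107 = 2047, q_6 = 5*29 + 8 = 153.
  i=7: a_7=13, p_7 = 13*2047 + 388 = 26999, q_7 = 13*153 + 29 = 2018.
  i=8: a_8=5, p_8 = 5*26999 + 2047 = 137042, q_8 = 5*2018 + 153 = 10243.
  i=9: a_9=3, p_9 = 3*137042 + 26999 = 438125, q_9 = 3*10243 + 2018 = 32747.
  i=10: a_10=1, p_10 = 1*438125 + 137042 = 575167, q_10 = 1*32747 + 10243 = 42990.
  i=11: a_11=1, p_11 = 1*575167 + 438125 = 1013292, q_11 = 1*42990 + 32747 = 75737.
  i=12: a_12=1, p_12 = 1*1013292 + 575167 = 1588459, q_12 = 1*75737 + 42990 = 118727.
  i=13: a_13=2, p_13 = 2*1588459 + 1013292 = 4190210, q_13 = 2*118727 + 75737 = 313191.
Check: 4190210^2 - 179*313191^2 = 17557859844100 - 17557859844099 = 1, so (x, y) = (4190210, 313191) solves the equation, and by the theorem it is the least positive solution.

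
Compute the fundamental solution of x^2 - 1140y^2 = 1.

(x, y) = (2431, 72)

First expand sqrt(1140) as a continued fraction. With x_i = (sqrt(1140) + m_i)/d_i and (m_0, d_0) = (0, 1): a_0 = floor(sqrt(1140)) = 33, since 33^2 = 1089 <= 1140 < 1156 = 34^2.
Iterate m_{i+1} = d_i*a_i - m_i, d_{i+1} = (1140 - m_{i+1}^2)/d_i, a_{i+1} = floor((a_0 + m_{i+1})/d_{i+1}):
  m_1 = 1*33 - 0 = 33, d_1 = (1140 - 33^2)/1 = 51/1 = 51, a_1 = floor((33 + 33)/51) = 1.
  m_2 = 51*1 - 33 = 18, d_2 = (1140 - 18^2)/51 = 816/51 = 16, a_2 = floor((33 + 18)/16) = 3.
  m_3 = 16*3 - 18 = 30, d_3 = (1140 - 30^2)/16 = 240/16 = 15, a_3 = floor((33 + 30)/15) = 4.
  m_4 = 15*4 - 30 = 30, d_4 = (1140 - 30^2)/15 = 240/15 = 16, a_4 = floor((33 + 30)/16) = 3.
  m_5 = 16*3 - 30 = 18, d_5 = (1140 - 18^2)/16 = 816/16 = 51, a_5 = floor((33 + 18)/51) = 1.
  m_6 = 51*1 - 18 = 33, d_6 = (1140 - 33^2)/51 = 51/51 = 1, a_6 = floor((33 + 33)/1) = 66.
  m_7 = 1*66 - 33 = 33, d_7 = (1140 - 33^2)/1 = 51/1 = 51: (m_7, d_7) = (m_1, d_1) = (33, 51), so from here the quotients repeat a_1, ..., a_6; the period length is 6.
So sqrt(1140) = [33; (1, 3, 4, 3, 1, 66)] with period length k = 6.
k is even, so the fundamental solution of x^2 - 1140y^2 = 1 is (p_{k-1}, q_{k-1}) = (p_5, q_5); compute convergents through index 5.
Convergents (p_i = a_i*p_{i-1} + p_{i-2}, q_i = a_i*q_{i-1} + q_{i-2} with p_{-2}=0, p_{-1}=1, q_{-2}=1, q_{-1}=0):
  i=0: a_0=33, p_0 = 33*1 + 0 = 33, q_0 = 33*0 + 1 = 1.
  i=1: a_1=1, p_1 = 1*33 + 1 = 34, q_1 = 1*1 + 0 = 1.
  i=2: a_2=3, p_2 = 3*34 + 33 = 135, q_2 = 3*1 + 1 = 4.
  i=3: a_3=4, p_3 = 4*135 + 34 = 574, q_3 = 4*4 + 1 = 17.
  i=4: a_4=3, p_4 = 3*574 + 135 = 1857, q_4 = 3*17 + 4 = 55.
  i=5: a_5=1, p_5 = 1*1857 + 574 = 2431, q_5 = 1*55 + 17 = 72.
Check: 2431^2 - 1140*72^2 = 5909761 - 5909760 = 1, so (x, y) = (2431, 72) solves the equation, and by the theorem it is the least positive solution.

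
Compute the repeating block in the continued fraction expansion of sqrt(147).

Write x_i = (sqrt(147) + m_i)/d_i with (m_0, d_0) = (0, 1). a_0 = floor(sqrt(147)) = 12, since 12^2 = 144 <= 147 < 169 = 13^2.
Iterate m_{i+1} = d_i*a_i - m_i, d_{i+1} = (147 - m_{i+1}^2)/d_i, a_{i+1} = floor((a_0 + m_{i+1})/d_{i+1}):
  m_1 = 1*12 - 0 = 12, d_1 = (147 - 12^2)/1 = 3/1 = 3, a_1 = floor((12 + 12)/3) = 8.
  m_2 = 3*8 - 12 = 12, d_2 = (147 - 12^2)/3 = 3/3 = 1, a_2 = floor((12 + 12)/1) = 24.
  m_3 = 1*24 - 12 = 12, d_3 = (147 - 12^2)/1 = 3/1 = 3: (m_3, d_3) = (m_1, d_1) = (12, 3), so from here the quotients repeat a_1, a_2; the period length is 2.
Hence the expansion of sqrt(147) is a_0 = 12 followed by the repeating block 8, 24 (period 2).

[12; (8, 24)]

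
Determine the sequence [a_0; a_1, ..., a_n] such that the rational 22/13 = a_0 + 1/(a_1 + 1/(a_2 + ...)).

[1; 1, 2, 4]

Run the Euclidean algorithm on 22 and 13; the successive quotients are the partial quotients a_0, a_1, ... (each step inverts the fractional part left over by the previous one):
  22 = 1*13 + 9, so a_0 = 1.
  13 = 1*9 + 4, so a_1 = 1.
  9 = 2*4 + 1, so a_2 = 2.
  4 = 4*1 + 0, so a_3 = 4.
The remainder reaches 0 after 4 divisions, so the expansion has 4 partial quotients, read off in order.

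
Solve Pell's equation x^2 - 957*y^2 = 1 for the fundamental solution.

(x, y) = (14849, 480)

First expand sqrt(957) as a continued fraction. With x_i = (sqrt(957) + m_i)/d_i and (m_0, d_0) = (0, 1): a_0 = floor(sqrt(957)) = 30, since 30^2 = 900 <= 957 < 961 = 31^2.
Iterate m_{i+1} = d_i*a_i - m_i, d_{i+1} = (957 - m_{i+1}^2)/d_i, a_{i+1} = floor((a_0 + m_{i+1})/d_{i+1}):
  m_1 = 1*30 - 0 = 30, d_1 = (957 - 30^2)/1 = 57/1 = 57, a_1 = floor((30 + 30)/57) = 1.
  m_2 = 57*1 - 30 = 27, d_2 = (957 - 27^2)/57 = 228/57 = 4, a_2 = floor((30 + 27)/4) = 14.
  m_3 = 4*14 - 27 = 29, d_3 = (957 - 29^2)/4 = 116/4 = 29, a_3 = floor((30 + 29)/29) = 2.
  m_4 = 29*2 - 29 = 29, d_4 = (957 - 29^2)/29 = 116/29 = 4, a_4 = floor((30 + 29)/4) = 14.
  m_5 = 4*14 - 29 = 27, d_5 = (957 - 27^2)/4 = 228/4 = 57, a_5 = floor((30 + 27)/57) = 1.
  m_6 = 57*1 - 27 = 30, d_6 = (957 - 30^2)/57 = 57/57 = 1, a_6 = floor((30 + 30)/1) = 60.
  m_7 = 1*60 - 30 = 30, d_7 = (957 - 30^2)/1 = 57/1 = 57: (m_7, d_7) = (m_1, d_1) = (30, 57), so from here the quotients repeat a_1, ..., a_6; the period length is 6.
So sqrt(957) = [30; (1, 14, 2, 14, 1, 60)] with period length k = 6.
k is even, so the fundamental solution of x^2 - 957y^2 = 1 is (p_{k-1}, q_{k-1}) = (p_5, q_5); compute convergents through index 5.
Convergents (p_i = a_i*p_{i-1} + p_{i-2}, q_i = a_i*q_{i-1} + q_{i-2} with p_{-2}=0, p_{-1}=1, q_{-2}=1, q_{-1}=0):
  i=0: a_0=30, p_0 = 30*1 + 0 = 30, q_0 = 30*0 + 1 = 1.
  i=1: a_1=1, p_1 = 1*30 + 1 = 31, q_1 = 1*1 + 0 = 1.
  i=2: a_2=14, p_2 = 14*31 + 30 = 464, q_2 = 14*1 + 1 = 15.
  i=3: a_3=2, p_3 = 2*464 + 31 = 959, q_3 = 2*15 + 1 = 31.
  i=4: a_4=14, p_4 = 14*959 + 464 = 13890, q_4 = 14*31 + 15 = 449.
  i=5: a_5=1, p_5 = 1*13890 + 959 = 14849, q_5 = 1*449 + 31 = 480.
Check: 14849^2 - 957*480^2 = 220492801 - 220492800 = 1, so (x, y) = (14849, 480) solves the equation, and by the theorem it is the least positive solution.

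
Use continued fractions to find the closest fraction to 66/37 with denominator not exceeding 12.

16/9

Expand x = 66/37 as a continued fraction with the Euclidean algorithm:
  66 = 1*37 + 29, so a_0 = 1.
  37 = 1*29 + 8, so a_1 = 1.
  29 = 3*8 + 5, so a_2 = 3.
  8 = 1*5 + 3, so a_3 = 1.
  5 = 1*3 + 2, so a_4 = 1.
  3 = 1*2 + 1, so a_5 = 1.
  2 = 2*1 + 0, so a_6 = 2.
so x = [1; 1, 3, 1, 1, 1, 2].
Convergents (p_i = a_i*p_{i-1} + p_{i-2}, q_i = a_i*q_{i-1} + q_{i-2} with p_{-2}=0, p_{-1}=1, q_{-2}=1, q_{-1}=0), until the denominator exceeds 12:
  i=0: a_0=1, p_0 = 1*1 + 0 = 1, q_0 = 1*0 + 1 = 1.
  i=1: a_1=1, p_1 = 1*1 + 1 = 2, q_1 = 1*1 + 0 = 1.
  i=2: a_2=3, p_2 = 3*2 + 1 = 7, q_2 = 3*1 + 1 = 4.
  i=3: a_3=1, p_3 = 1*7 + 2 = 9, q_3 = 1*4 + 1 = 5.
  i=4: a_4=1, p_4 = 1*9 + 7 = 16, q_4 = 1*5 + 4 = 9.
  i=5: a_5=1, p_5 = 1*16 + 9 = 25, q_5 = 1*9 + 5 = 14.
q_5 = 14 > 12, so the last convergent with denominator <= 12 is p_4/q_4 = 16/9.
The closest fraction with denominator <= 12 is either p_4/q_4 or the intermediate fraction (k*p_4 + p_3)/(k*q_4 + q_3) with the largest k >= 1 whose denominator stays <= 12; these approach x as k grows, and every other convergent or intermediate fraction in range is farther away.
Largest k: floor((12 - q_3)/q_4) = floor((12 - 5)/9) = 0.
Since k = 0, no intermediate fraction beyond p_4/q_4 has denominator <= 12, so the convergent 16/9 is the closest (its error is |66*9 - 16*37|/(37*9) = 2/333).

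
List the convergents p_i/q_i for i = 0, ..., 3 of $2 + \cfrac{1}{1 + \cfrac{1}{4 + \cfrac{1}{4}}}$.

Using the convergent recurrence p_i = a_i*p_{i-1} + p_{i-2}, q_i = a_i*q_{i-1} + q_{i-2} with p_{-2}=0, p_{-1}=1, q_{-2}=1, q_{-1}=0:
  i=0: a_0=2, p_0 = 2*1 + 0 = 2, q_0 = 2*0 + 1 = 1.
  i=1: a_1=1, p_1 = 1*2 + 1 = 3, q_1 = 1*1 + 0 = 1.
  i=2: a_2=4, p_2 = 4*3 + 2 = 14, q_2 = 4*1 + 1 = 5.
  i=3: a_3=4, p_3 = 4*14 + 3 = 59, q_3 = 4*5 + 1 = 21.

2/1, 3/1, 14/5, 59/21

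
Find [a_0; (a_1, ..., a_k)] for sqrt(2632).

[51; (3, 3, 3, 102)]

Write x_i = (sqrt(2632) + m_i)/d_i with (m_0, d_0) = (0, 1). a_0 = floor(sqrt(2632)) = 51, since 51^2 = 2601 <= 2632 < 2704 = 52^2.
Iterate m_{i+1} = d_i*a_i - m_i, d_{i+1} = (2632 - m_{i+1}^2)/d_i, a_{i+1} = floor((a_0 + m_{i+1})/d_{i+1}):
  m_1 = 1*51 - 0 = 51, d_1 = (2632 - 51^2)/1 = 31/1 = 31, a_1 = floor((51 + 51)/31) = 3.
  m_2 = 31*3 - 51 = 42, d_2 = (2632 - 42^2)/31 = 868/31 = 28, a_2 = floor((51 + 42)/28) = 3.
  m_3 = 28*3 - 42 = 42, d_3 = (2632 - 42^2)/28 = 868/28 = 31, a_3 = floor((51 + 42)/31) = 3.
  m_4 = 31*3 - 42 = 51, d_4 = (2632 - 51^2)/31 = 31/31 = 1, a_4 = floor((51 + 51)/1) = 102.
  m_5 = 1*102 - 51 = 51, d_5 = (2632 - 51^2)/1 = 31/1 = 31: (m_5, d_5) = (m_1, d_1) = (51, 31), so from here the quotients repeat a_1, ..., a_4; the period length is 4.
Hence the expansion of sqrt(2632) is a_0 = 51 followed by the repeating block 3, 3, 3, 102 (period 4).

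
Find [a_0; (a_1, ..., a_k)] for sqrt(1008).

Write x_i = (sqrt(1008) + m_i)/d_i with (m_0, d_0) = (0, 1). a_0 = floor(sqrt(1008)) = 31, since 31^2 = 961 <= 1008 < 1024 = 32^2.
Iterate m_{i+1} = d_i*a_i - m_i, d_{i+1} = (1008 - m_{i+1}^2)/d_i, a_{i+1} = floor((a_0 + m_{i+1})/d_{i+1}):
  m_1 = 1*31 - 0 = 31, d_1 = (1008 - 31^2)/1 = 47/1 = 47, a_1 = floor((31 + 31)/47) = 1.
  m_2 = 47*1 - 31 = 16, d_2 = (1008 - 16^2)/47 = 752/47 = 16, a_2 = floor((31 + 16)/16) = 2.
  m_3 = 16*2 - 16 = 16, d_3 = (1008 - 16^2)/16 = 752/16 = 47, a_3 = floor((31 + 16)/47) = 1.
  m_4 = 47*1 - 16 = 31, d_4 = (1008 - 31^2)/47 = 47/47 = 1, a_4 = floor((31 + 31)/1) = 62.
  m_5 = 1*62 - 31 = 31, d_5 = (1008 - 31^2)/1 = 47/1 = 47: (m_5, d_5) = (m_1, d_1) = (31, 47), so from here the quotients repeat a_1, ..., a_4; the period length is 4.
Hence the expansion of sqrt(1008) is a_0 = 31 followed by the repeating block 1, 2, 1, 62 (period 4).

[31; (1, 2, 1, 62)]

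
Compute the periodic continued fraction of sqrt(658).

Write x_i = (sqrt(658) + m_i)/d_i with (m_0, d_0) = (0, 1). a_0 = floor(sqrt(658)) = 25, since 25^2 = 625 <= 658 < 676 = 26^2.
Iterate m_{i+1} = d_i*a_i - m_i, d_{i+1} = (658 - m_{i+1}^2)/d_i, a_{i+1} = floor((a_0 + m_{i+1})/d_{i+1}):
  m_1 = 1*25 - 0 = 25, d_1 = (658 - 25^2)/1 = 33/1 = 33, a_1 = floor((25 + 25)/33) = 1.
  m_2 = 33*1 - 25 = 8, d_2 = (658 - 8^2)/33 = 594/33 = 18, a_2 = floor((25 + 8)/18) = 1.
  m_3 = 18*1 - 8 = 10, d_3 = (658 - 10^2)/18 = 558/18 = 31, a_3 = floor((25 + 10)/31) = 1.
  m_4 = 31*1 - 10 = 21, d_4 = (658 - 21^2)/31 = 217/31 = 7, a_4 = floor((25 + 21)/7) = 6.
  m_5 = 7*6 - 21 = 21, d_5 = (658 - 21^2)/7 = 217/7 = 31, a_5 = floor((25 + 21)/31) = 1.
  m_6 = 31*1 - 21 = 10, d_6 = (658 - 10^2)/31 = 558/31 = 18, a_6 = floor((25 + 10)/18) = 1.
  m_7 = 18*1 - 10 = 8, d_7 = (658 - 8^2)/18 = 594/18 = 33, a_7 = floor((25 + 8)/33) = 1.
  m_8 = 33*1 - 8 = 25, d_8 = (658 - 25^2)/33 = 33/33 = 1, a_8 = floor((25 + 25)/1) = 50.
  m_9 = 1*50 - 25 = 25, d_9 = (658 - 25^2)/1 = 33/1 = 33: (m_9, d_9) = (m_1, d_1) = (25, 33), so from here the quotients repeat a_1, ..., a_8; the period length is 8.
Hence the expansion of sqrt(658) is a_0 = 25 followed by the repeating block 1, 1, 1, 6, 1, 1, 1, 50 (period 8).

[25; (1, 1, 1, 6, 1, 1, 1, 50)]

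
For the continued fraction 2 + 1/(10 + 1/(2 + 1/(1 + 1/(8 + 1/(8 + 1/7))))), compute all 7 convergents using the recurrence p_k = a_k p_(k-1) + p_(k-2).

2/1, 21/10, 44/21, 65/31, 564/269, 4577/2183, 32603/15550

Using the convergent recurrence p_i = a_i*p_{i-1} + p_{i-2}, q_i = a_i*q_{i-1} + q_{i-2} with p_{-2}=0, p_{-1}=1, q_{-2}=1, q_{-1}=0:
  i=0: a_0=2, p_0 = 2*1 + 0 = 2, q_0 = 2*0 + 1 = 1.
  i=1: a_1=10, p_1 = 10*2 + 1 = 21, q_1 = 10*1 + 0 = 10.
  i=2: a_2=2, p_2 = 2*21 + 2 = 44, q_2 = 2*10 + 1 = 21.
  i=3: a_3=1, p_3 = 1*44 + 21 = 65, q_3 = 1*21 + 10 = 31.
  i=4: a_4=8, p_4 = 8*65 + 44 = 564, q_4 = 8*31 + 21 = 269.
  i=5: a_5=8, p_5 = 8*564 + 65 = 4577, q_5 = 8*269 + 31 = 2183.
  i=6: a_6=7, p_6 = 7*4577 + 564 = 32603, q_6 = 7*2183 + 269 = 15550.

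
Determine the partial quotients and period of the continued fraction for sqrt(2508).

Write x_i = (sqrt(2508) + m_i)/d_i with (m_0, d_0) = (0, 1). a_0 = floor(sqrt(2508)) = 50, since 50^2 = 2500 <= 2508 < 2601 = 51^2.
Iterate m_{i+1} = d_i*a_i - m_i, d_{i+1} = (2508 - m_{i+1}^2)/d_i, a_{i+1} = floor((a_0 + m_{i+1})/d_{i+1}):
  m_1 = 1*50 - 0 = 50, d_1 = (2508 - 50^2)/1 = 8/1 = 8, a_1 = floor((50 + 50)/8) = 12.
  m_2 = 8*12 - 50 = 46, d_2 = (2508 - 46^2)/8 = 392/8 = 49, a_2 = floor((50 + 46)/49) = 1.
  m_3 = 49*1 - 46 = 3, d_3 = (2508 - 3^2)/49 = 2499/49 = 51, a_3 = floor((50 + 3)/51) = 1.
  m_4 = 51*1 - 3 = 48, d_4 = (2508 - 48^2)/51 = 204/51 = 4, a_4 = floor((50 + 48)/4) = 24.
  m_5 = 4*24 - 48 = 48, d_5 = (2508 - 48^2)/4 = 204/4 = 51, a_5 = floor((50 + 48)/51) = 1.
  m_6 = 51*1 - 48 = 3, d_6 = (2508 - 3^2)/51 = 2499/51 = 49, a_6 = floor((50 + 3)/49) = 1.
  m_7 = 49*1 - 3 = 46, d_7 = (2508 - 46^2)/49 = 392/49 = 8, a_7 = floor((50 + 46)/8) = 12.
  m_8 = 8*12 - 46 = 50, d_8 = (2508 - 50^2)/8 = 8/8 = 1, a_8 = floor((50 + 50)/1) = 100.
  m_9 = 1*100 - 50 = 50, d_9 = (2508 - 50^2)/1 = 8/1 = 8: (m_9, d_9) = (m_1, d_1) = (50, 8), so from here the quotients repeat a_1, ..., a_8; the period length is 8.
Hence the expansion of sqrt(2508) is a_0 = 50 followed by the repeating block 12, 1, 1, 24, 1, 1, 12, 100 (period 8).

[50; (12, 1, 1, 24, 1, 1, 12, 100)]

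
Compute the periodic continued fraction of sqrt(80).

[8; (1, 16)]

Write x_i = (sqrt(80) + m_i)/d_i with (m_0, d_0) = (0, 1). a_0 = floor(sqrt(80)) = 8, since 8^2 = 64 <= 80 < 81 = 9^2.
Iterate m_{i+1} = d_i*a_i - m_i, d_{i+1} = (80 - m_{i+1}^2)/d_i, a_{i+1} = floor((a_0 + m_{i+1})/d_{i+1}):
  m_1 = 1*8 - 0 = 8, d_1 = (80 - 8^2)/1 = 16/1 = 16, a_1 = floor((8 + 8)/16) = 1.
  m_2 = 16*1 - 8 = 8, d_2 = (80 - 8^2)/16 = 16/16 = 1, a_2 = floor((8 + 8)/1) = 16.
  m_3 = 1*16 - 8 = 8, d_3 = (80 - 8^2)/1 = 16/1 = 16: (m_3, d_3) = (m_1, d_1) = (8, 16), so from here the quotients repeat a_1, a_2; the period length is 2.
Hence the expansion of sqrt(80) is a_0 = 8 followed by the repeating block 1, 16 (period 2).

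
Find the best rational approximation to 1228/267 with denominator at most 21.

23/5

Expand x = 1228/267 as a continued fraction with the Euclidean algorithm:
  1228 = 4*267 + 160, so a_0 = 4.
  267 = 1*160 + 107, so a_1 = 1.
  160 = 1*107 + 53, so a_2 = 1.
  107 = 2*53 + 1, so a_3 = 2.
  53 = 53*1 + 0, so a_4 = 53.
so x = [4; 1, 1, 2, 53].
Convergents (p_i = a_i*p_{i-1} + p_{i-2}, q_i = a_i*q_{i-1} + q_{i-2} with p_{-2}=0, p_{-1}=1, q_{-2}=1, q_{-1}=0), until the denominator exceeds 21:
  i=0: a_0=4, p_0 = 4*1 + 0 = 4, q_0 = 4*0 + 1 = 1.
  i=1: a_1=1, p_1 = 1*4 + 1 = 5, q_1 = 1*1 + 0 = 1.
  i=2: a_2=1, p_2 = 1*5 + 4 = 9, q_2 = 1*1 + 1 = 2.
  i=3: a_3=2, p_3 = 2*9 + 5 = 23, q_3 = 2*2 + 1 = 5.
  i=4: a_4=53, p_4 = 53*23 + 9 = 1228, q_4 = 53*5 + 2 = 267.
q_4 = 267 > 21, so the last convergent with denominator <= 21 is p_3/q_3 = 23/5.
The closest fraction with denominator <= 21 is either p_3/q_3 or the intermediate fraction (k*p_3 + p_2)/(k*q_3 + q_2) with the largest k >= 1 whose denominator stays <= 21; these approach x as k grows, and every other convergent or intermediate fraction in range is farther away.
Largest k: floor((21 - q_2)/q_3) = floor((21 - 2)/5) = 3.
That gives (3*23 + 9)/(3*5 + 2) = 78/17.
Compare the errors: |x - 23/5| = |1228*5 - 23*267|/(267*5) = 1/1335, and |x - 78/17| = |1228*17 - 78*267|/(267*17) = 50/4539.
Cross-multiplying, 1*4539 = 4539 < 66750 = 50*1335, so 1/1335 is smaller: the convergent 23/5 is closer to x than 78/17.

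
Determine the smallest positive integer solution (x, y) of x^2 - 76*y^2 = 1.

First expand sqrt(76) as a continued fraction. With x_i = (sqrt(76) + m_i)/d_i and (m_0, d_0) = (0, 1): a_0 = floor(sqrt(76)) = 8, since 8^2 = 64 <= 76 < 81 = 9^2.
Iterate m_{i+1} = d_i*a_i - m_i, d_{i+1} = (76 - m_{i+1}^2)/d_i, a_{i+1} = floor((a_0 + m_{i+1})/d_{i+1}):
  m_1 = 1*8 - 0 = 8, d_1 = (76 - 8^2)/1 = 12/1 = 12, a_1 = floor((8 + 8)/12) = 1.
  m_2 = 12*1 - 8 = 4, d_2 = (76 - 4^2)/12 = 60/12 = 5, a_2 = floor((8 + 4)/5) = 2.
  m_3 = 5*2 - 4 = 6, d_3 = (76 - 6^2)/5 = 40/5 = 8, a_3 = floor((8 + 6)/8) = 1.
  m_4 = 8*1 - 6 = 2, d_4 = (76 - 2^2)/8 = 72/8 = 9, a_4 = floor((8 + 2)/9) = 1.
  m_5 = 9*1 - 2 = 7, d_5 = (76 - 7^2)/9 = 27/9 = 3, a_5 = floor((8 + 7)/3) = 5.
  m_6 = 3*5 - 7 = 8, d_6 = (76 - 8^2)/3 = 12/3 = 4, a_6 = floor((8 + 8)/4) = 4.
  m_7 = 4*4 - 8 = 8, d_7 = (76 - 8^2)/4 = 12/4 = 3, a_7 = floor((8 + 8)/3) = 5.
  m_8 = 3*5 - 8 = 7, d_8 = (76 - 7^2)/3 = 27/3 = 9, a_8 = floor((8 + 7)/9) = 1.
  m_9 = 9*1 - 7 = 2, d_9 = (76 - 2^2)/9 = 72/9 = 8, a_9 = floor((8 + 2)/8) = 1.
  m_10 = 8*1 - 2 = 6, d_10 = (76 - 6^2)/8 = 40/8 = 5, a_10 = floor((8 + 6)/5) = 2.
  m_11 = 5*2 - 6 = 4, d_11 = (76 - 4^2)/5 = 60/5 = 12, a_11 = floor((8 + 4)/12) = 1.
  m_12 = 12*1 - 4 = 8, d_12 = (76 - 8^2)/12 = 12/12 = 1, a_12 = floor((8 + 8)/1) = 16.
  m_13 = 1*16 - 8 = 8, d_13 = (76 - 8^2)/1 = 12/1 = 12: (m_13, d_13) = (m_1, d_1) = (8, 12), so from here the quotients repeat a_1, ..., a_12; the period length is 12.
So sqrt(76) = [8; (1, 2, 1, 1, 5, 4, 5, 1, 1, 2, 1, 16)] with period length k = 12.
k is even, so the fundamental solution of x^2 - 76y^2 = 1 is (p_{k-1}, q_{k-1}) = (p_11, q_11); compute convergents through index 11.
Convergents (p_i = a_i*p_{i-1} + p_{i-2}, q_i = a_i*q_{i-1} + q_{i-2} with p_{-2}=0, p_{-1}=1, q_{-2}=1, q_{-1}=0):
  i=0: a_0=8, p_0 = 8*1 + 0 = 8, q_0 = 8*0 + 1 = 1.
  i=1: a_1=1, p_1 = 1*8 + 1 = 9, q_1 = 1*1 + 0 = 1.
  i=2: a_2=2, p_2 = 2*9 + 8 = 26, q_2 = 2*1 + 1 = 3.
  i=3: a_3=1, p_3 = 1*26 + 9 = 35, q_3 = 1*3 + 1 = 4.
  i=4: a_4=1, p_4 = 1*35 + 26 = 61, q_4 = 1*4 + 3 = 7.
  i=5: a_5=5, p_5 = 5*61 + 35 = 340, q_5 = 5*7 + 4 = 39.
  i=6: a_6=4, p_6 = 4*340 + 61 = 1421, q_6 = 4*39 + 7 = 163.
  i=7: a_7=5, p_7 = 5*1421 + 340 = 7445, q_7 = 5*163 + 39 = 854.
  i=8: a_8=1, p_8 = 1*7445 + 1421 = 8866, q_8 = 1*854 + 163 = 1017.
  i=9: a_9=1, p_9 = 1*8866 + 7445 = 16311, q_9 = 1*1017 + 854 = 1871.
  i=10: a_10=2, p_10 = 2*16311 + 8866 = 41488, q_10 = 2*1871 + 1017 = 4759.
  i=11: a_11=1, p_11 = 1*41488 + 16311 = 57799, q_11 = 1*4759 + 1871 = 6630.
Check: 57799^2 - 76*6630^2 = 3340724401 - 3340724400 = 1, so (x, y) = (57799, 6630) solves the equation, and by the theorem it is the least positive solution.

(x, y) = (57799, 6630)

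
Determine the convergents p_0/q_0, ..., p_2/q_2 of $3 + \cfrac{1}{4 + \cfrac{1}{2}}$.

3/1, 13/4, 29/9

Using the convergent recurrence p_i = a_i*p_{i-1} + p_{i-2}, q_i = a_i*q_{i-1} + q_{i-2} with p_{-2}=0, p_{-1}=1, q_{-2}=1, q_{-1}=0:
  i=0: a_0=3, p_0 = 3*1 + 0 = 3, q_0 = 3*0 + 1 = 1.
  i=1: a_1=4, p_1 = 4*3 + 1 = 13, q_1 = 4*1 + 0 = 4.
  i=2: a_2=2, p_2 = 2*13 + 3 = 29, q_2 = 2*4 + 1 = 9.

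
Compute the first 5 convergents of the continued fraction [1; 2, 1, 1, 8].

Using the convergent recurrence p_i = a_i*p_{i-1} + p_{i-2}, q_i = a_i*q_{i-1} + q_{i-2} with p_{-2}=0, p_{-1}=1, q_{-2}=1, q_{-1}=0:
  i=0: a_0=1, p_0 = 1*1 + 0 = 1, q_0 = 1*0 + 1 = 1.
  i=1: a_1=2, p_1 = 2*1 + 1 = 3, q_1 = 2*1 + 0 = 2.
  i=2: a_2=1, p_2 = 1*3 + 1 = 4, q_2 = 1*2 + 1 = 3.
  i=3: a_3=1, p_3 = 1*4 + 3 = 7, q_3 = 1*3 + 2 = 5.
  i=4: a_4=8, p_4 = 8*7 + 4 = 60, q_4 = 8*5 + 3 = 43.

1/1, 3/2, 4/3, 7/5, 60/43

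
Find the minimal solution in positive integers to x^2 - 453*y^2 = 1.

(x, y) = (1653751, 77700)

First expand sqrt(453) as a continued fraction. With x_i = (sqrt(453) + m_i)/d_i and (m_0, d_0) = (0, 1): a_0 = floor(sqrt(453)) = 21, since 21^2 = 441 <= 453 < 484 = 22^2.
Iterate m_{i+1} = d_i*a_i - m_i, d_{i+1} = (453 - m_{i+1}^2)/d_i, a_{i+1} = floor((a_0 + m_{i+1})/d_{i+1}):
  m_1 = 1*21 - 0 = 21, d_1 = (453 - 21^2)/1 = 12/1 = 12, a_1 = floor((21 + 21)/12) = 3.
  m_2 = 12*3 - 21 = 15, d_2 = (453 - 15^2)/12 = 228/12 = 19, a_2 = floor((21 + 15)/19) = 1.
  m_3 = 19*1 - 15 = 4, d_3 = (453 - 4^2)/19 = 437/19 = 23, a_3 = floor((21 + 4)/23) = 1.
  m_4 = 23*1 - 4 = 19, d_4 = (453 - 19^2)/23 = 92/23 = 4, a_4 = floor((21 + 19)/4) = 10.
  m_5 = 4*10 - 19 = 21, d_5 = (453 - 21^2)/4 = 12/4 = 3, a_5 = floor((21 + 21)/3) = 14.
  m_6 = 3*14 - 21 = 21, d_6 = (453 - 21^2)/3 = 12/3 = 4, a_6 = floor((21 + 21)/4) = 10.
  m_7 = 4*10 - 21 = 19, d_7 = (453 - 19^2)/4 = 92/4 = 23, a_7 = floor((21 + 19)/23) = 1.
  m_8 = 23*1 - 19 = 4, d_8 = (453 - 4^2)/23 = 437/23 = 19, a_8 = floor((21 + 4)/19) = 1.
  m_9 = 19*1 - 4 = 15, d_9 = (453 - 15^2)/19 = 228/19 = 12, a_9 = floor((21 + 15)/12) = 3.
  m_10 = 12*3 - 15 = 21, d_10 = (453 - 21^2)/12 = 12/12 = 1, a_10 = floor((21 + 21)/1) = 42.
  m_11 = 1*42 - 21 = 21, d_11 = (453 - 21^2)/1 = 12/1 = 12: (m_11, d_11) = (m_1, d_1) = (21, 12), so from here the quotients repeat a_1, ..., a_10; the period length is 10.
So sqrt(453) = [21; (3, 1, 1, 10, 14, 10, 1, 1, 3, 42)] with period length k = 10.
k is even, so the fundamental solution of x^2 - 453y^2 = 1 is (p_{k-1}, q_{k-1}) = (p_9, q_9); compute convergents through index 9.
Convergents (p_i = a_i*p_{i-1} + p_{i-2}, q_i = a_i*q_{i-1} + q_{i-2} with p_{-2}=0, p_{-1}=1, q_{-2}=1, q_{-1}=0):
  i=0: a_0=21, p_0 = 21*1 + 0 = 21, q_0 = 21*0 + 1 = 1.
  i=1: a_1=3, p_1 = 3*21 + 1 = 64, q_1 = 3*1 + 0 = 3.
  i=2: a_2=1, p_2 = 1*64 + 21 = 85, q_2 = 1*3 + 1 = 4.
  i=3: a_3=1, p_3 = 1*85 + 64 = 149, q_3 = 1*4 + 3 = 7.
  i=4: a_4=10, p_4 = 10*149 + 85 = 1575, q_4 = 10*7 + 4 = 74.
  i=5: a_5=14, p_5 = 14*1575 + 149 = 22199, q_5 = 14*74 + 7 = 1043.
  i=6: a_6=10, p_6 = 10*22199 + 1575 = 223565, q_6 = 10*1043 + 74 = 10504.
  i=7: a_7=1, p_7 = 1*223565 + 22199 = 245764, q_7 = 1*10504 + 1043 = 11547.
  i=8: a_8=1, p_8 = 1*245764 + 223565 = 469329, q_8 = 1*11547 + 10504 = 22051.
  i=9: a_9=3, p_9 = 3*469329 + 245764 = 1653751, q_9 = 3*22051 + 11547 = 77700.
Check: 1653751^2 - 453*77700^2 = 2734892370001 - 2734892370000 = 1, so (x, y) = (1653751, 77700) solves the equation, and by the theorem it is the least positive solution.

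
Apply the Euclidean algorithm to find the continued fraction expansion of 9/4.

[2; 4]

Run the Euclidean algorithm on 9 and 4; the successive quotients are the partial quotients a_0, a_1, ... (each step inverts the fractional part left over by the previous one):
  9 = 2*4 + 1, so a_0 = 2.
  4 = 4*1 + 0, so a_1 = 4.
The remainder reaches 0 after 2 divisions, so the expansion has 2 partial quotients, read off in order.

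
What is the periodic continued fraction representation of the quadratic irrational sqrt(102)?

Write x_i = (sqrt(102) + m_i)/d_i with (m_0, d_0) = (0, 1). a_0 = floor(sqrt(102)) = 10, since 10^2 = 100 <= 102 < 121 = 11^2.
Iterate m_{i+1} = d_i*a_i - m_i, d_{i+1} = (102 - m_{i+1}^2)/d_i, a_{i+1} = floor((a_0 + m_{i+1})/d_{i+1}):
  m_1 = 1*10 - 0 = 10, d_1 = (102 - 10^2)/1 = 2/1 = 2, a_1 = floor((10 + 10)/2) = 10.
  m_2 = 2*10 - 10 = 10, d_2 = (102 - 10^2)/2 = 2/2 = 1, a_2 = floor((10 + 10)/1) = 20.
  m_3 = 1*20 - 10 = 10, d_3 = (102 - 10^2)/1 = 2/1 = 2: (m_3, d_3) = (m_1, d_1) = (10, 2), so from here the quotients repeat a_1, a_2; the period length is 2.
Hence the expansion of sqrt(102) is a_0 = 10 followed by the repeating block 10, 20 (period 2).

[10; (10, 20)]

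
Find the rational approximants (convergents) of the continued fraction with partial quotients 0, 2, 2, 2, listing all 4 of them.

Using the convergent recurrence p_i = a_i*p_{i-1} + p_{i-2}, q_i = a_i*q_{i-1} + q_{i-2} with p_{-2}=0, p_{-1}=1, q_{-2}=1, q_{-1}=0:
  i=0: a_0=0, p_0 = 0*1 + 0 = 0, q_0 = 0*0 + 1 = 1.
  i=1: a_1=2, p_1 = 2*0 + 1 = 1, q_1 = 2*1 + 0 = 2.
  i=2: a_2=2, p_2 = 2*1 + 0 = 2, q_2 = 2*2 + 1 = 5.
  i=3: a_3=2, p_3 = 2*2 + 1 = 5, q_3 = 2*5 + 2 = 12.

0/1, 1/2, 2/5, 5/12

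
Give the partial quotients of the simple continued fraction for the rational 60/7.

[8; 1, 1, 3]

Run the Euclidean algorithm on 60 and 7; the successive quotients are the partial quotients a_0, a_1, ... (each step inverts the fractional part left over by the previous one):
  60 = 8*7 + 4, so a_0 = 8.
  7 = 1*4 + 3, so a_1 = 1.
  4 = 1*3 + 1, so a_2 = 1.
  3 = 3*1 + 0, so a_3 = 3.
The remainder reaches 0 after 4 divisions, so the expansion has 4 partial quotients, read off in order.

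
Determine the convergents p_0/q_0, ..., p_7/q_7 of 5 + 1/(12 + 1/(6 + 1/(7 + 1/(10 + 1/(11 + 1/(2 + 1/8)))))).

Using the convergent recurrence p_i = a_i*p_{i-1} + p_{i-2}, q_i = a_i*q_{i-1} + q_{i-2} with p_{-2}=0, p_{-1}=1, q_{-2}=1, q_{-1}=0:
  i=0: a_0=5, p_0 = 5*1 + 0 = 5, q_0 = 5*0 + 1 = 1.
  i=1: a_1=12, p_1 = 12*5 + 1 = 61, q_1 = 12*1 + 0 = 12.
  i=2: a_2=6, p_2 = 6*61 + 5 = 371, q_2 = 6*12 + 1 = 73.
  i=3: a_3=7, p_3 = 7*371 + 61 = 2658, q_3 = 7*73 + 12 = 523.
  i=4: a_4=10, p_4 = 10*2658 + 371 = 26951, q_4 = 10*523 + 73 = 5303.
  i=5: a_5=11, p_5 = 11*26951 + 2658 = 299119, q_5 = 11*5303 + 523 = 58856.
  i=6: a_6=2, p_6 = 2*299119 + 26951 = 625189, q_6 = 2*58856 + 5303 = 123015.
  i=7: a_7=8, p_7 = 8*625189 + 299119 = 5300631, q_7 = 8*123015 + 58856 = 1042976.

5/1, 61/12, 371/73, 2658/523, 26951/5303, 299119/58856, 625189/123015, 5300631/1042976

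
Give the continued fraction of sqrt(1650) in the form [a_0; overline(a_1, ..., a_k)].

[40; overline(1, 1, 1, 1, 1, 2, 1, 1, 1, 1, 1, 80)]

Write x_i = (sqrt(1650) + m_i)/d_i with (m_0, d_0) = (0, 1). a_0 = floor(sqrt(1650)) = 40, since 40^2 = 1600 <= 1650 < 1681 = 41^2.
Iterate m_{i+1} = d_i*a_i - m_i, d_{i+1} = (1650 - m_{i+1}^2)/d_i, a_{i+1} = floor((a_0 + m_{i+1})/d_{i+1}):
  m_1 = 1*40 - 0 = 40, d_1 = (1650 - 40^2)/1 = 50/1 = 50, a_1 = floor((40 + 40)/50) = 1.
  m_2 = 50*1 - 40 = 10, d_2 = (1650 - 10^2)/50 = 1550/50 = 31, a_2 = floor((40 + 10)/31) = 1.
  m_3 = 31*1 - 10 = 21, d_3 = (1650 - 21^2)/31 = 1209/31 = 39, a_3 = floor((40 + 21)/39) = 1.
  m_4 = 39*1 - 21 = 18, d_4 = (1650 - 18^2)/39 = 1326/39 = 34, a_4 = floor((40 + 18)/34) = 1.
  m_5 = 34*1 - 18 = 16, d_5 = (1650 - 16^2)/34 = 1394/34 = 41, a_5 = floor((40 + 16)/41) = 1.
  m_6 = 41*1 - 16 = 25, d_6 = (1650 - 25^2)/41 = 1025/41 = 25, a_6 = floor((40 + 25)/25) = 2.
  m_7 = 25*2 - 25 = 25, d_7 = (1650 - 25^2)/25 = 1025/25 = 41, a_7 = floor((40 + 25)/41) = 1.
  m_8 = 41*1 - 25 = 16, d_8 = (1650 - 16^2)/41 = 1394/41 = 34, a_8 = floor((40 + 16)/34) = 1.
  m_9 = 34*1 - 16 = 18, d_9 = (1650 - 18^2)/34 = 1326/34 = 39, a_9 = floor((40 + 18)/39) = 1.
  m_10 = 39*1 - 18 = 21, d_10 = (1650 - 21^2)/39 = 1209/39 = 31, a_10 = floor((40 + 21)/31) = 1.
  m_11 = 31*1 - 21 = 10, d_11 = (1650 - 10^2)/31 = 1550/31 = 50, a_11 = floor((40 + 10)/50) = 1.
  m_12 = 50*1 - 10 = 40, d_12 = (1650 - 40^2)/50 = 50/50 = 1, a_12 = floor((40 + 40)/1) = 80.
  m_13 = 1*80 - 40 = 40, d_13 = (1650 - 40^2)/1 = 50/1 = 50: (m_13, d_13) = (m_1, d_1) = (40, 50), so from here the quotients repeat a_1, ..., a_12; the period length is 12.
Hence the expansion of sqrt(1650) is a_0 = 40 followed by the repeating block 1, 1, 1, 1, 1, 2, 1, 1, 1, 1, 1, 80 (period 12).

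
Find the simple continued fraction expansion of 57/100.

Run the Euclidean algorithm on 57 and 100; the successive quotients are the partial quotients a_0, a_1, ... (each step inverts the fractional part left over by the previous one):
  57 = 0*100 + 57, so a_0 = 0.
  100 = 1*57 + 43, so a_1 = 1.
  57 = 1*43 + 14, so a_2 = 1.
  43 = 3*14 + 1, so a_3 = 3.
  14 = 14*1 + 0, so a_4 = 14.
The remainder reaches 0 after 5 divisions, so the expansion has 5 partial quotients, read off in order.

[0; 1, 1, 3, 14]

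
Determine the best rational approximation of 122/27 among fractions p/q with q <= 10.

Expand x = 122/27 as a continued fraction with the Euclidean algorithm:
  122 = 4*27 + 14, so a_0 = 4.
  27 = 1*14 + 13, so a_1 = 1.
  14 = 1*13 + 1, so a_2 = 1.
  13 = 13*1 + 0, so a_3 = 13.
so x = [4; 1, 1, 13].
Convergents (p_i = a_i*p_{i-1} + p_{i-2}, q_i = a_i*q_{i-1} + q_{i-2} with p_{-2}=0, p_{-1}=1, q_{-2}=1, q_{-1}=0), until the denominator exceeds 10:
  i=0: a_0=4, p_0 = 4*1 + 0 = 4, q_0 = 4*0 + 1 = 1.
  i=1: a_1=1, p_1 = 1*4 + 1 = 5, q_1 = 1*1 + 0 = 1.
  i=2: a_2=1, p_2 = 1*5 + 4 = 9, q_2 = 1*1 + 1 = 2.
  i=3: a_3=13, p_3 = 13*9 + 5 = 122, q_3 = 13*2 + 1 = 27.
q_3 = 27 > 10, so the last convergent with denominator <= 10 is p_2/q_2 = 9/2.
The closest fraction with denominator <= 10 is either p_2/q_2 or the intermediate fraction (k*p_2 + p_1)/(k*q_2 + q_1) with the largest k >= 1 whose denominator stays <= 10; these approach x as k grows, and every other convergent or intermediate fraction in range is farther away.
Largest k: floor((10 - q_1)/q_2) = floor((10 - 1)/2) = 4.
That gives (4*9 + 5)/(4*2 + 1) = 41/9.
Compare the errors: |x - 9/2| = |122*2 - 9*27|/(27*2) = 1/54, and |x - 41/9| = |122*9 - 41*27|/(27*9) = 9/243.
Cross-multiplying, 1*243 = 243 < 486 = 9*54, so 1/54 is smaller: the convergent 9/2 is closer to x than 41/9.

9/2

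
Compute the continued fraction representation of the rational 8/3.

Run the Euclidean algorithm on 8 and 3; the successive quotients are the partial quotients a_0, a_1, ... (each step inverts the fractional part left over by the previous one):
  8 = 2*3 + 2, so a_0 = 2.
  3 = 1*2 + 1, so a_1 = 1.
  2 = 2*1 + 0, so a_2 = 2.
The remainder reaches 0 after 3 divisions, so the expansion has 3 partial quotients, read off in order.

[2; 1, 2]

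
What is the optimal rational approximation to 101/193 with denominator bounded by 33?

Expand x = 101/193 as a continued fraction with the Euclidean algorithm:
  101 = 0*193 + 101, so a_0 = 0.
  193 = 1*101 + 92, so a_1 = 1.
  101 = 1*92 + 9, so a_2 = 1.
  92 = 10*9 + 2, so a_3 = 10.
  9 = 4*2 + 1, so a_4 = 4.
  2 = 2*1 + 0, so a_5 = 2.
so x = [0; 1, 1, 10, 4, 2].
Convergents (p_i = a_i*p_{i-1} + p_{i-2}, q_i = a_i*q_{i-1} + q_{i-2} with p_{-2}=0, p_{-1}=1, q_{-2}=1, q_{-1}=0), until the denominator exceeds 33:
  i=0: a_0=0, p_0 = 0*1 + 0 = 0, q_0 = 0*0 + 1 = 1.
  i=1: a_1=1, p_1 = 1*0 + 1 = 1, q_1 = 1*1 + 0 = 1.
  i=2: a_2=1, p_2 = 1*1 + 0 = 1, q_2 = 1*1 + 1 = 2.
  i=3: a_3=10, p_3 = 10*1 + 1 = 11, q_3 = 10*2 + 1 = 21.
  i=4: a_4=4, p_4 = 4*11 + 1 = 45, q_4 = 4*21 + 2 = 86.
q_4 = 86 > 33, so the last convergent with denominator <= 33 is p_3/q_3 = 11/21.
The closest fraction with denominator <= 33 is either p_3/q_3 or the intermediate fraction (k*p_3 + p_2)/(k*q_3 + q_2) with the largest k >= 1 whose denominator stays <= 33; these approach x as k grows, and every other convergent or intermediate fraction in range is farther away.
Largest k: floor((33 - q_2)/q_3) = floor((33 - 2)/21) = 1.
That gives (1*11 + 1)/(1*21 + 2) = 12/23.
Compare the errors: |x - 11/21| = |101*21 - 11*193|/(193*21) = 2/4053, and |x - 12/23| = |101*23 - 12*193|/(193*23) = 7/4439.
Cross-multiplying, 2*4439 = 8878 < 28371 = 7*4053, so 2/4053 is smaller: the convergent 11/21 is closer to x than 12/23.

11/21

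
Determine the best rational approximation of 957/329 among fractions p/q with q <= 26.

Expand x = 957/329 as a continued fraction with the Euclidean algorithm:
  957 = 2*329 + 299, so a_0 = 2.
  329 = 1*299 + 30, so a_1 = 1.
  299 = 9*30 + 29, so a_2 = 9.
  30 = 1*29 + 1, so a_3 = 1.
  29 = 29*1 + 0, so a_4 = 29.
so x = [2; 1, 9, 1, 29].
Convergents (p_i = a_i*p_{i-1} + p_{i-2}, q_i = a_i*q_{i-1} + q_{i-2} with p_{-2}=0, p_{-1}=1, q_{-2}=1, q_{-1}=0), until the denominator exceeds 26:
  i=0: a_0=2, p_0 = 2*1 + 0 = 2, q_0 = 2*0 + 1 = 1.
  i=1: a_1=1, p_1 = 1*2 + 1 = 3, q_1 = 1*1 + 0 = 1.
  i=2: a_2=9, p_2 = 9*3 + 2 = 29, q_2 = 9*1 + 1 = 10.
  i=3: a_3=1, p_3 = 1*29 + 3 = 32, q_3 = 1*10 + 1 = 11.
  i=4: a_4=29, p_4 = 29*32 + 29 = 957, q_4 = 29*11 + 10 = 329.
q_4 = 329 > 26, so the last convergent with denominator <= 26 is p_3/q_3 = 32/11.
The closest fraction with denominator <= 26 is either p_3/q_3 or the intermediate fraction (k*p_3 + p_2)/(k*q_3 + q_2) with the largest k >= 1 whose denominator stays <= 26; these approach x as k grows, and every other convergent or intermediate fraction in range is farther away.
Largest k: floor((26 - q_2)/q_3) = floor((26 - 10)/11) = 1.
That gives (1*32 + 29)/(1*11 + 10) = 61/21.
Compare the errors: |x - 32/11| = |957*11 - 32*329|/(329*11) = 1/3619, and |x - 61/21| = |957*21 - 61*329|/(329*21) = 28/6909.
Cross-multiplying, 1*6909 = 6909 < 101332 = 28*3619, so 1/3619 is smaller: the convergent 32/11 is closer to x than 61/21.

32/11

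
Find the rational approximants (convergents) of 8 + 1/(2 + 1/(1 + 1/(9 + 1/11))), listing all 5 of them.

Using the convergent recurrence p_i = a_i*p_{i-1} + p_{i-2}, q_i = a_i*q_{i-1} + q_{i-2} with p_{-2}=0, p_{-1}=1, q_{-2}=1, q_{-1}=0:
  i=0: a_0=8, p_0 = 8*1 + 0 = 8, q_0 = 8*0 + 1 = 1.
  i=1: a_1=2, p_1 = 2*8 + 1 = 17, q_1 = 2*1 + 0 = 2.
  i=2: a_2=1, p_2 = 1*17 + 8 = 25, q_2 = 1*2 + 1 = 3.
  i=3: a_3=9, p_3 = 9*25 + 17 = 242, q_3 = 9*3 + 2 = 29.
  i=4: a_4=11, p_4 = 11*242 + 25 = 2687, q_4 = 11*29 + 3 = 322.

8/1, 17/2, 25/3, 242/29, 2687/322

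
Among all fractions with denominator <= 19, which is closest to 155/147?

19/18

Expand x = 155/147 as a continued fraction with the Euclidean algorithm:
  155 = 1*147 + 8, so a_0 = 1.
  147 = 18*8 + 3, so a_1 = 18.
  8 = 2*3 + 2, so a_2 = 2.
  3 = 1*2 + 1, so a_3 = 1.
  2 = 2*1 + 0, so a_4 = 2.
so x = [1; 18, 2, 1, 2].
Convergents (p_i = a_i*p_{i-1} + p_{i-2}, q_i = a_i*q_{i-1} + q_{i-2} with p_{-2}=0, p_{-1}=1, q_{-2}=1, q_{-1}=0), until the denominator exceeds 19:
  i=0: a_0=1, p_0 = 1*1 + 0 = 1, q_0 = 1*0 + 1 = 1.
  i=1: a_1=18, p_1 = 18*1 + 1 = 19, q_1 = 18*1 + 0 = 18.
  i=2: a_2=2, p_2 = 2*19 + 1 = 39, q_2 = 2*18 + 1 = 37.
q_2 = 37 > 19, so the last convergent with denominator <= 19 is p_1/q_1 = 19/18.
The closest fraction with denominator <= 19 is either p_1/q_1 or the intermediate fraction (k*p_1 + p_0)/(k*q_1 + q_0) with the largest k >= 1 whose denominator stays <= 19; these approach x as k grows, and every other convergent or intermediate fraction in range is farther away.
Largest k: floor((19 - q_0)/q_1) = floor((19 - 1)/18) = 1.
That gives (1*19 + 1)/(1*18 + 1) = 20/19.
Compare the errors: |x - 19/18| = |155*18 - 19*147|/(147*18) = 3/2646, and |x - 20/19| = |155*19 - 20*147|/(147*19) = 5/2793.
Cross-multiplying, 3*2793 = 8379 < 13230 = 5*2646, so 3/2646 is smaller: the convergent 19/18 is closer to x than 20/19.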